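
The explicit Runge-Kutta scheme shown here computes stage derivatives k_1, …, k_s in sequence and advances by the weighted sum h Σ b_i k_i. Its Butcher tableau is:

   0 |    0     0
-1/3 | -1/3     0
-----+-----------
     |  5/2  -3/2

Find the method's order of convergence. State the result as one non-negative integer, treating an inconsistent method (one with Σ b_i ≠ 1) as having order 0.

b = (5/2, -3/2)
c = (0, -1/3)
Σ b_i: 5/2·1 + (-3/2)·1 = 1 ✓
b·c: (-3/2)·(-1/3) = 1/2 ✓; 2 stages ⇒ order 2.

2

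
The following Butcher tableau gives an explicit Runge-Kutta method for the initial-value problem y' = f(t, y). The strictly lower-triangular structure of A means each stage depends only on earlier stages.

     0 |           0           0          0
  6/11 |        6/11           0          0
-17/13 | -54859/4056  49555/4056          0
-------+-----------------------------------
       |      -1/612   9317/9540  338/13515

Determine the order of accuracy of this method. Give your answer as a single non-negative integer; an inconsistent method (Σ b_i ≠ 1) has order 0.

3

b = (-1/612, 9317/9540, 338/13515)
c = (0, 6/11, -17/13)
Ac = (0, 0, 4505/676)
Σ b_i: (-1/612)·1 + 9317/9540·1 + 338/13515·1 = 1 ✓
b·c: 9317/9540·6/11 + 338/13515·(-17/13) = 1/2 ✓
b·c²: 9317/9540·36/121 + 338/13515·289/169 = 1/3 ✓
b·Ac: 338/13515·4505/676 = 1/6 ✓; 3 stages ⇒ order 3.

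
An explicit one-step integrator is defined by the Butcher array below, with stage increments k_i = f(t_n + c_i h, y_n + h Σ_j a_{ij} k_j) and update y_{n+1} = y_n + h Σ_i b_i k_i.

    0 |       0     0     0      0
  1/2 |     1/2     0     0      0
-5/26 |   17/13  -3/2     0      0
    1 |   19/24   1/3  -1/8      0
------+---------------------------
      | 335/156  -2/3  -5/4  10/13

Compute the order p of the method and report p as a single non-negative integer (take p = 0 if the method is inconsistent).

b = (335/156, -2/3, -5/4, 10/13)
c = (0, 1/2, -5/26, 1)
Ac = (0, 0, -3/4, 119/624)
Σ b_i: 335/156·1 + (-2/3)·1 + (-5/4)·1 + 10/13·1 = 1 ✓
b·c: (-2/3)·1/2 + (-5/4)·(-5/26) + 10/13·1 = 211/312 ≠ 1/2 ⇒ order 1.

1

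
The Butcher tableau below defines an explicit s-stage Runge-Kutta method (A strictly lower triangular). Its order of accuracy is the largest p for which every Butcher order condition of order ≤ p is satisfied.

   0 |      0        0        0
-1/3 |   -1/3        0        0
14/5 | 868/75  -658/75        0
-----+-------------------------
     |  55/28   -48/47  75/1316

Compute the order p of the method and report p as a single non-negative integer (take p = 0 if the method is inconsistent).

b = (55/28, -48/47, 75/1316)
c = (0, -1/3, 14/5)
Ac = (0, 0, 658/225)
Σ b_i: 55/28·1 + (-48/47)·1 + 75/1316·1 = 1 ✓
b·c: (-48/47)·(-1/3) + 75/1316·14/5 = 1/2 ✓
b·c²: (-48/47)·1/9 + 75/1316·196/25 = 1/3 ✓
b·Ac: 75/1316·658/225 = 1/6 ✓; 3 stages ⇒ order 3.

3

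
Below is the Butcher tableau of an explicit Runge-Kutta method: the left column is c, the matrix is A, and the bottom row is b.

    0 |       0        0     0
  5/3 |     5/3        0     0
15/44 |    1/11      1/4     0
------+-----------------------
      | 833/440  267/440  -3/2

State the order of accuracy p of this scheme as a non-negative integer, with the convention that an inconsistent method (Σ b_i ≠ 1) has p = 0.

b = (833/440, 267/440, -3/2)
c = (0, 5/3, 15/44)
Ac = (0, 0, 5/12)
Σ b_i: 833/440·1 + 267/440·1 + (-3/2)·1 = 1 ✓
b·c: 267/440·5/3 + (-3/2)·15/44 = 1/2 ✓
b·c²: 267/440·25/9 + (-3/2)·225/1936 = 17555/11616 ≠ 1/3 ⇒ order 2.
b·Ac: (-3/2)·5/12 = -5/8 ≠ 1/6

2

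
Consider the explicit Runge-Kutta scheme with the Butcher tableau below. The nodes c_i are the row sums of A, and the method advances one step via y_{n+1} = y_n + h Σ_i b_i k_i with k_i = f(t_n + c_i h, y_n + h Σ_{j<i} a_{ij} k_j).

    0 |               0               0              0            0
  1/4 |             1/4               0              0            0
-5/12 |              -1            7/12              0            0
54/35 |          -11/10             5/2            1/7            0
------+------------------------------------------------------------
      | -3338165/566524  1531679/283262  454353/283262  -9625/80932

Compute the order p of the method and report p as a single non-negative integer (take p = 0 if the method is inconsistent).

b = (-3338165/566524, 1531679/283262, 454353/283262, -9625/80932)
c = (0, 1/4, -5/12, 54/35)
Ac = (0, 0, 7/48, 95/168)
Σ b_i: (-3338165/566524)·1 + 1531679/283262·1 + 454353/283262·1 + (-9625/80932)·1 = 1 ✓
b·c: 1531679/283262·1/4 + 454353/283262·(-5/12) + (-9625/80932)·54/35 = 1/2 ✓
b·c²: 1531679/283262·1/16 + 454353/283262·25/144 + (-9625/80932)·2916/1225 = 1/3 ✓
b·Ac: 454353/283262·7/48 + (-9625/80932)·95/168 = 1/6 ✓
b·c³: 1531679/283262·1/64 + 454353/283262·(-125/1728) + (-9625/80932)·157464/42875 = -66858725/142764048 ≠ 1/4 ⇒ order 3.
b·(c∘Ac): 454353/283262·(-35/576) + (-9625/80932)·171/196 = -10943785/54386304 ≠ 1/8
b·Ac²: 454353/283262·7/192 + (-9625/80932)·365/2016 = 6728/182097 ≠ 1/12
b·A²c: (-9625/80932)·1/48 = -9625/3884736 ≠ 1/24

3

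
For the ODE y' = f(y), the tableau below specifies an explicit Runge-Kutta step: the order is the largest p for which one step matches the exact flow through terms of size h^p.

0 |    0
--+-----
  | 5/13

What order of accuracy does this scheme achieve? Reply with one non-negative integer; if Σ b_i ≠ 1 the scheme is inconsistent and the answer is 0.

b = (5/13)
c = (0)
Σ b_i: 5/13·1 = 5/13 ≠ 1 ⇒ order 0.

0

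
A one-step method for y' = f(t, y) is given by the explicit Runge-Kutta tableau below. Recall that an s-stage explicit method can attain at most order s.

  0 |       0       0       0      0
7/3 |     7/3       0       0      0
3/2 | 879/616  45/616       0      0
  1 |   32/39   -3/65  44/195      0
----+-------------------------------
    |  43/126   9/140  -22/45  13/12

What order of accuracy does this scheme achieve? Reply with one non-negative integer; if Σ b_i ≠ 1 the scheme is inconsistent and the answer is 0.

b = (43/126, 9/140, -22/45, 13/12)
c = (0, 7/3, 3/2, 1)
Ac = (0, 0, 15/88, 3/13)
Σ b_i: 43/126·1 + 9/140·1 + (-22/45)·1 + 13/12·1 = 1 ✓
b·c: 9/140·7/3 + (-22/45)·3/2 + 13/12·1 = 1/2 ✓
b·c²: 9/140·49/9 + (-22/45)·9/4 + 13/12·1 = 1/3 ✓
b·Ac: (-22/45)·15/88 + 13/12·3/13 = 1/6 ✓
b·c³: 9/140·343/27 + (-22/45)·27/8 + 13/12·1 = 1/4 ✓
b·(c∘Ac): (-22/45)·45/176 + 13/12·3/13 = 1/8 ✓
b·Ac²: (-22/45)·35/88 + 13/12·10/39 = 1/12 ✓
b·A²c: 13/12·1/26 = 1/24 ✓; 4 stages ⇒ order 4.

4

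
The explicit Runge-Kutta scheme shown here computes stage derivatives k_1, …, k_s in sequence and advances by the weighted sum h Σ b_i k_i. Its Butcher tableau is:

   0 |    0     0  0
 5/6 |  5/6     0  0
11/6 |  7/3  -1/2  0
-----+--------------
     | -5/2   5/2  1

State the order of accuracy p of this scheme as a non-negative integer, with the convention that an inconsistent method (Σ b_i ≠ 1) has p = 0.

b = (-5/2, 5/2, 1)
c = (0, 5/6, 11/6)
Ac = (0, 0, -5/12)
Σ b_i: (-5/2)·1 + 5/2·1 + 1·1 = 1 ✓
b·c: 5/2·5/6 + 1·11/6 = 47/12 ≠ 1/2 ⇒ order 1.

1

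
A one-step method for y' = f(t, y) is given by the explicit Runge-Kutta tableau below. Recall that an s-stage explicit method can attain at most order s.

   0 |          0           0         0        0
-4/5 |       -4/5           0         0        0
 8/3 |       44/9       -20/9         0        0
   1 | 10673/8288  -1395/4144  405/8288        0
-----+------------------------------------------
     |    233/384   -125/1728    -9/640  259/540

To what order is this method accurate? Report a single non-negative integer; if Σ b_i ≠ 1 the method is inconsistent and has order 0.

b = (233/384, -125/1728, -9/640, 259/540)
c = (0, -4/5, 8/3, 1)
Ac = (0, 0, 16/9, 207/518)
Σ b_i: 233/384·1 + (-125/1728)·1 + (-9/640)·1 + 259/540·1 = 1 ✓
b·c: (-125/1728)·(-4/5) + (-9/640)·8/3 + 259/540·1 = 1/2 ✓
b·c²: (-125/1728)·16/25 + (-9/640)·64/9 + 259/540·1 = 1/3 ✓
b·Ac: (-9/640)·16/9 + 259/540·207/518 = 1/6 ✓
b·c³: (-125/1728)·(-64/125) + (-9/640)·512/27 + 259/540·1 = 1/4 ✓
b·(c∘Ac): (-9/640)·128/27 + 259/540·207/518 = 1/8 ✓
b·Ac²: (-9/640)·(-64/45) + 259/540·171/1295 = 1/12 ✓
b·A²c: 259/540·45/518 = 1/24 ✓; 4 stages ⇒ order 4.

4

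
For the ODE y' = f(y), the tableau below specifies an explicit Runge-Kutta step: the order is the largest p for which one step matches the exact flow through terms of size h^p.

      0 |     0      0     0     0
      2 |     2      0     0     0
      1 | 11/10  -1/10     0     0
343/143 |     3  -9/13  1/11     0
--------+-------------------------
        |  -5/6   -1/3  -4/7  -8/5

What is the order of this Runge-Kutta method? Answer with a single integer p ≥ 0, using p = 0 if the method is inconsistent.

0

b = (-5/6, -1/3, -4/7, -8/5)
c = (0, 2, 1, 343/143)
Ac = (0, 0, -1/5, -185/143)
Σ b_i: (-5/6)·1 + (-1/3)·1 + (-4/7)·1 + (-8/5)·1 = -701/210 ≠ 1 ⇒ order 0.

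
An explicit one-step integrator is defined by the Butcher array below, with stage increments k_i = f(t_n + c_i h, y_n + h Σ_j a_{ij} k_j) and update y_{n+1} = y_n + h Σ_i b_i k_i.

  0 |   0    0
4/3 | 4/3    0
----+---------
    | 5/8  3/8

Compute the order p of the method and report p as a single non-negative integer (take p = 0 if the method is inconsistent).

2

b = (5/8, 3/8)
c = (0, 4/3)
Σ b_i: 5/8·1 + 3/8·1 = 1 ✓
b·c: 3/8·4/3 = 1/2 ✓; 2 stages ⇒ order 2.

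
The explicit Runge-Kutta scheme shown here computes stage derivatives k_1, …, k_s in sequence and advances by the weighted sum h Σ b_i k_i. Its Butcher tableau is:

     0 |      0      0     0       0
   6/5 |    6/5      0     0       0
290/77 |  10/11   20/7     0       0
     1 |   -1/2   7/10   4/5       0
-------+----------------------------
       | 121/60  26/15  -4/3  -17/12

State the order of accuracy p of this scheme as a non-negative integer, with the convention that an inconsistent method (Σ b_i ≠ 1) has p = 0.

1

b = (121/60, 26/15, -4/3, -17/12)
c = (0, 6/5, 290/77, 1)
Ac = (0, 0, 24/7, 7417/1925)
Σ b_i: 121/60·1 + 26/15·1 + (-4/3)·1 + (-17/12)·1 = 1 ✓
b·c: 26/15·6/5 + (-4/3)·290/77 + (-17/12)·1 = -33559/7700 ≠ 1/2 ⇒ order 1.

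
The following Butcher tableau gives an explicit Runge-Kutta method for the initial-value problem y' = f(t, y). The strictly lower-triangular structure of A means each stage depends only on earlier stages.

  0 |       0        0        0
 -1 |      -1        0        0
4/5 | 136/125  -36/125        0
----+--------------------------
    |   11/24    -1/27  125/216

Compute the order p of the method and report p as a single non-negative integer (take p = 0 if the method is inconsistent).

3

b = (11/24, -1/27, 125/216)
c = (0, -1, 4/5)
Ac = (0, 0, 36/125)
Σ b_i: 11/24·1 + (-1/27)·1 + 125/216·1 = 1 ✓
b·c: (-1/27)·(-1) + 125/216·4/5 = 1/2 ✓
b·c²: (-1/27)·1 + 125/216·16/25 = 1/3 ✓
b·Ac: 125/216·36/125 = 1/6 ✓; 3 stages ⇒ order 3.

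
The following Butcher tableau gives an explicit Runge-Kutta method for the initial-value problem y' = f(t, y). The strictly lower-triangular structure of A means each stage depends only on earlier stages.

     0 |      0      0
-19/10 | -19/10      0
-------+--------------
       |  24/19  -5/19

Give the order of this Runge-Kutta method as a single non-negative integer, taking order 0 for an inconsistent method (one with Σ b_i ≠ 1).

b = (24/19, -5/19)
c = (0, -19/10)
Σ b_i: 24/19·1 + (-5/19)·1 = 1 ✓
b·c: (-5/19)·(-19/10) = 1/2 ✓; 2 stages ⇒ order 2.

2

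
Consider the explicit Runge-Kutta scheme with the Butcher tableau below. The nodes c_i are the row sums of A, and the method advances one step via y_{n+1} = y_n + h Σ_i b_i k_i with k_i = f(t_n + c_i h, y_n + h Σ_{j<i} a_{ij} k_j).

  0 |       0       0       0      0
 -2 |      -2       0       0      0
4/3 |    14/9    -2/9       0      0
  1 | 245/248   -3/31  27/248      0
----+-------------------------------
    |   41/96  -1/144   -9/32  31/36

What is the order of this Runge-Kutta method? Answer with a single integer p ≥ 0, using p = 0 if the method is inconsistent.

b = (41/96, -1/144, -9/32, 31/36)
c = (0, -2, 4/3, 1)
Ac = (0, 0, 4/9, 21/62)
Σ b_i: 41/96·1 + (-1/144)·1 + (-9/32)·1 + 31/36·1 = 1 ✓
b·c: (-1/144)·(-2) + (-9/32)·4/3 + 31/36·1 = 1/2 ✓
b·c²: (-1/144)·4 + (-9/32)·16/9 + 31/36·1 = 1/3 ✓
b·Ac: (-9/32)·4/9 + 31/36·21/62 = 1/6 ✓
b·c³: (-1/144)·(-8) + (-9/32)·64/27 + 31/36·1 = 1/4 ✓
b·(c∘Ac): (-9/32)·16/27 + 31/36·21/62 = 1/8 ✓
b·Ac²: (-9/32)·(-8/9) + 31/36·(-6/31) = 1/12 ✓
b·A²c: 31/36·3/62 = 1/24 ✓; 4 stages ⇒ order 4.

4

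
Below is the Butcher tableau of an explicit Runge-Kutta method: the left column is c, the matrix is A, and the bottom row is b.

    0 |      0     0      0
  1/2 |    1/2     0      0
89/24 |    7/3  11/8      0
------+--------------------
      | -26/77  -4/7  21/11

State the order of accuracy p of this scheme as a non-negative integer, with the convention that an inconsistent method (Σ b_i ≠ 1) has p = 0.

1

b = (-26/77, -4/7, 21/11)
c = (0, 1/2, 89/24)
Ac = (0, 0, 11/16)
Σ b_i: (-26/77)·1 + (-4/7)·1 + 21/11·1 = 1 ✓
b·c: (-4/7)·1/2 + 21/11·89/24 = 4185/616 ≠ 1/2 ⇒ order 1.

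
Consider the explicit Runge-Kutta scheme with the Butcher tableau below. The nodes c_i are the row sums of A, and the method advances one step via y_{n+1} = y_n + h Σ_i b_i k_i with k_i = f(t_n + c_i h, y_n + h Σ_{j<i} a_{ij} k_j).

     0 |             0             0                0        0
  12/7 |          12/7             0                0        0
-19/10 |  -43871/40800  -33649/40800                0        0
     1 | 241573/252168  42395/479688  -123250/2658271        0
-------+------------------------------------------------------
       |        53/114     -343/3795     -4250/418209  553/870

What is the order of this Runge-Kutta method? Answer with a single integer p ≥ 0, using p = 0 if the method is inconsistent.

b = (53/114, -343/3795, -4250/418209, 553/870)
c = (0, 12/7, -19/10, 1)
Ac = (0, 0, -4807/3400, 265/1106)
Σ b_i: 53/114·1 + (-343/3795)·1 + (-4250/418209)·1 + 553/870·1 = 1 ✓
b·c: (-343/3795)·12/7 + (-4250/418209)·(-19/10) + 553/870·1 = 1/2 ✓
b·c²: (-343/3795)·144/49 + (-4250/418209)·361/100 + 553/870·1 = 1/3 ✓
b·Ac: (-4250/418209)·(-4807/3400) + 553/870·265/1106 = 1/6 ✓
b·c³: (-343/3795)·1728/343 + (-4250/418209)·(-6859/1000) + 553/870·1 = 1/4 ✓
b·(c∘Ac): (-4250/418209)·91333/34000 + 553/870·265/1106 = 1/8 ✓
b·Ac²: (-4250/418209)·(-14421/5950) + 553/870·715/7742 = 1/12 ✓
b·A²c: 553/870·145/2212 = 1/24 ✓; 4 stages ⇒ order 4.

4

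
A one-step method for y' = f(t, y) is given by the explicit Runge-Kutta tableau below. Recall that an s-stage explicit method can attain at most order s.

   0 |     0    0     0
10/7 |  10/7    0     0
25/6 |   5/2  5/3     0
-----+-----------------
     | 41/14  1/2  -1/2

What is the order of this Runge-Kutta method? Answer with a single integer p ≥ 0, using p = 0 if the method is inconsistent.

0

b = (41/14, 1/2, -1/2)
c = (0, 10/7, 25/6)
Ac = (0, 0, 50/21)
Σ b_i: 41/14·1 + 1/2·1 + (-1/2)·1 = 41/14 ≠ 1 ⇒ order 0.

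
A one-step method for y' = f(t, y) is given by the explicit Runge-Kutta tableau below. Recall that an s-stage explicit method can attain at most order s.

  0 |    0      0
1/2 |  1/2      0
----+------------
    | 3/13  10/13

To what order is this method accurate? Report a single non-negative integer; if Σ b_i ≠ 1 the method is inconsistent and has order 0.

1

b = (3/13, 10/13)
c = (0, 1/2)
Σ b_i: 3/13·1 + 10/13·1 = 1 ✓
b·c: 10/13·1/2 = 5/13 ≠ 1/2 ⇒ order 1.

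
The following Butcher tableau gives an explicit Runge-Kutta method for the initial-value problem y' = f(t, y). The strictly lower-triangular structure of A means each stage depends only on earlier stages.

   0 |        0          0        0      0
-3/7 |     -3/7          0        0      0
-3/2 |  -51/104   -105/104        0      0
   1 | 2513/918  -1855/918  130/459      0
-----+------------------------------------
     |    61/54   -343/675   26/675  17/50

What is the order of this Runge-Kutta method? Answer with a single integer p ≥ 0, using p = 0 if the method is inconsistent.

b = (61/54, -343/675, 26/675, 17/50)
c = (0, -3/7, -3/2, 1)
Ac = (0, 0, 45/104, 15/34)
Σ b_i: 61/54·1 + (-343/675)·1 + 26/675·1 + 17/50·1 = 1 ✓
b·c: (-343/675)·(-3/7) + 26/675·(-3/2) + 17/50·1 = 1/2 ✓
b·c²: (-343/675)·9/49 + 26/675·9/4 + 17/50·1 = 1/3 ✓
b·Ac: 26/675·45/104 + 17/50·15/34 = 1/6 ✓
b·c³: (-343/675)·(-27/343) + 26/675·(-27/8) + 17/50·1 = 1/4 ✓
b·(c∘Ac): 26/675·(-135/208) + 17/50·15/34 = 1/8 ✓
b·Ac²: 26/675·(-135/728) + 17/50·95/357 = 1/12 ✓
b·A²c: 17/50·25/204 = 1/24 ✓; 4 stages ⇒ order 4.

4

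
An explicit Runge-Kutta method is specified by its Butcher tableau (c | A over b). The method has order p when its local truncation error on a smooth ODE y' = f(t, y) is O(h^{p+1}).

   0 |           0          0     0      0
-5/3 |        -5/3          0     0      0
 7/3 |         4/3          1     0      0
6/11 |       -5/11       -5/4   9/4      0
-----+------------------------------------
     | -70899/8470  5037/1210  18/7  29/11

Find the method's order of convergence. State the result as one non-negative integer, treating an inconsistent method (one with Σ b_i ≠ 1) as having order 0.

2

b = (-70899/8470, 5037/1210, 18/7, 29/11)
c = (0, -5/3, 7/3, 6/11)
Ac = (0, 0, -5/3, 22/3)
Σ b_i: (-70899/8470)·1 + 5037/1210·1 + 18/7·1 + 29/11·1 = 1 ✓
b·c: 5037/1210·(-5/3) + 18/7·7/3 + 29/11·6/11 = 1/2 ✓
b·c²: 5037/1210·25/9 + 18/7·49/9 + 29/11·36/121 = 210413/7986 ≠ 1/3 ⇒ order 2.
b·Ac: 18/7·(-5/3) + 29/11·22/3 = 316/21 ≠ 1/6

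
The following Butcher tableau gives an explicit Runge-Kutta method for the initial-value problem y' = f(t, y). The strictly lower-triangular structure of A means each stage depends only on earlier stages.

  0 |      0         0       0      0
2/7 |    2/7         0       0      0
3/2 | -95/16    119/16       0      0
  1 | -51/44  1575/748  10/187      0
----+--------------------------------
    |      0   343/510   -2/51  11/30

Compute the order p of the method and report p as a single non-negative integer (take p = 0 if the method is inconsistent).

4

b = (0, 343/510, -2/51, 11/30)
c = (0, 2/7, 3/2, 1)
Ac = (0, 0, 17/8, 15/22)
Σ b_i: 343/510·1 + (-2/51)·1 + 11/30·1 = 1 ✓
b·c: 343/510·2/7 + (-2/51)·3/2 + 11/30·1 = 1/2 ✓
b·c²: 343/510·4/49 + (-2/51)·9/4 + 11/30·1 = 1/3 ✓
b·Ac: (-2/51)·17/8 + 11/30·15/22 = 1/6 ✓
b·c³: 343/510·8/343 + (-2/51)·27/8 + 11/30·1 = 1/4 ✓
b·(c∘Ac): (-2/51)·51/16 + 11/30·15/22 = 1/8 ✓
b·Ac²: (-2/51)·17/28 + 11/30·45/154 = 1/12 ✓
b·A²c: 11/30·5/44 = 1/24 ✓; 4 stages ⇒ order 4.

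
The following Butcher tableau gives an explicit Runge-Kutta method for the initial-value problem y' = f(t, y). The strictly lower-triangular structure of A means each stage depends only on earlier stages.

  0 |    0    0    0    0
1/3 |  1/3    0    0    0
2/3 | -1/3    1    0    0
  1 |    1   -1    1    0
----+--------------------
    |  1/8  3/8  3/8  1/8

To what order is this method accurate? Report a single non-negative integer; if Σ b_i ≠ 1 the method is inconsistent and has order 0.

4

b = (1/8, 3/8, 3/8, 1/8)
c = (0, 1/3, 2/3, 1)
Ac = (0, 0, 1/3, 1/3)
Σ b_i: 1/8·1 + 3/8·1 + 3/8·1 + 1/8·1 = 1 ✓
b·c: 3/8·1/3 + 3/8·2/3 + 1/8·1 = 1/2 ✓
b·c²: 3/8·1/9 + 3/8·4/9 + 1/8·1 = 1/3 ✓
b·Ac: 3/8·1/3 + 1/8·1/3 = 1/6 ✓
b·c³: 3/8·1/27 + 3/8·8/27 + 1/8·1 = 1/4 ✓
b·(c∘Ac): 3/8·2/9 + 1/8·1/3 = 1/8 ✓
b·Ac²: 3/8·1/9 + 1/8·1/3 = 1/12 ✓
b·A²c: 1/8·1/3 = 1/24 ✓; 4 stages ⇒ order 4.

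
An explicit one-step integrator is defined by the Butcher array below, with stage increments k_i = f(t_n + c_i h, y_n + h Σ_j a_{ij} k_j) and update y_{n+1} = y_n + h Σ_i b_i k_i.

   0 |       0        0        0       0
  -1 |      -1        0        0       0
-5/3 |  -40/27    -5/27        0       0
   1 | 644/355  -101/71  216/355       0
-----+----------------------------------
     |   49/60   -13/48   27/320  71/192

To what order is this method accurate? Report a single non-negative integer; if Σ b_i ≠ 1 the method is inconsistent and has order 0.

4

b = (49/60, -13/48, 27/320, 71/192)
c = (0, -1, -5/3, 1)
Ac = (0, 0, 5/27, 29/71)
Σ b_i: 49/60·1 + (-13/48)·1 + 27/320·1 + 71/192·1 = 1 ✓
b·c: (-13/48)·(-1) + 27/320·(-5/3) + 71/192·1 = 1/2 ✓
b·c²: (-13/48)·1 + 27/320·25/9 + 71/192·1 = 1/3 ✓
b·Ac: 27/320·5/27 + 71/192·29/71 = 1/6 ✓
b·c³: (-13/48)·(-1) + 27/320·(-125/27) + 71/192·1 = 1/4 ✓
b·(c∘Ac): 27/320·(-25/81) + 71/192·29/71 = 1/8 ✓
b·Ac²: 27/320·(-5/27) + 71/192·19/71 = 1/12 ✓
b·A²c: 71/192·8/71 = 1/24 ✓; 4 stages ⇒ order 4.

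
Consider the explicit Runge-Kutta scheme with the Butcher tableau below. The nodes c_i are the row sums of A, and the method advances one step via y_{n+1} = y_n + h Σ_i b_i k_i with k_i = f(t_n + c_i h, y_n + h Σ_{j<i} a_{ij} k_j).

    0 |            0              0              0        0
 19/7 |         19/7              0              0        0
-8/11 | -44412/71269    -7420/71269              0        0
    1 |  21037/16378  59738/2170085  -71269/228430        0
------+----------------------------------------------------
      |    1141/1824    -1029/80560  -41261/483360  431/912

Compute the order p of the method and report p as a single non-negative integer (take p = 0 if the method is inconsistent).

b = (1141/1824, -1029/80560, -41261/483360, 431/912)
c = (0, 19/7, -8/11, 1)
Ac = (0, 0, -1060/3751, 130/431)
Σ b_i: 1141/1824·1 + (-1029/80560)·1 + (-41261/483360)·1 + 431/912·1 = 1 ✓
b·c: (-1029/80560)·19/7 + (-41261/483360)·(-8/11) + 431/912·1 = 1/2 ✓
b·c²: (-1029/80560)·361/49 + (-41261/483360)·64/121 + 431/912·1 = 1/3 ✓
b·Ac: (-41261/483360)·(-1060/3751) + 431/912·130/431 = 1/6 ✓
b·c³: (-1029/80560)·6859/343 + (-41261/483360)·(-512/1331) + 431/912·1 = 1/4 ✓
b·(c∘Ac): (-41261/483360)·8480/41261 + 431/912·130/431 = 1/8 ✓
b·Ac²: (-41261/483360)·(-20140/26257) + 431/912·114/3017 = 1/12 ✓
b·A²c: 431/912·38/431 = 1/24 ✓; 4 stages ⇒ order 4.

4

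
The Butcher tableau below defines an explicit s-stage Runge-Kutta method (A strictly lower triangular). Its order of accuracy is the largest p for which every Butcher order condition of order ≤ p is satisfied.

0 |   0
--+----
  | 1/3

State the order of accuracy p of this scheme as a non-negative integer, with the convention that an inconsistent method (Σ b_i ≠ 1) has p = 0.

0

b = (1/3)
c = (0)
Σ b_i: 1/3·1 = 1/3 ≠ 1 ⇒ order 0.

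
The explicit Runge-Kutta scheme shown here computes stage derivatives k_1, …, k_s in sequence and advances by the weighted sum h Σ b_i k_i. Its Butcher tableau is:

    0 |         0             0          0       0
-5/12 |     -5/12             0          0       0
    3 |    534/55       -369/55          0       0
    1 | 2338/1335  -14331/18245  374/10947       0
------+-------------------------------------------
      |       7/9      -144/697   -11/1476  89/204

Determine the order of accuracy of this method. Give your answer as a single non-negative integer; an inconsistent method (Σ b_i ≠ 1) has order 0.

b = (7/9, -144/697, -11/1476, 89/204)
c = (0, -5/12, 3, 1)
Ac = (0, 0, 123/44, 153/356)
Σ b_i: 7/9·1 + (-144/697)·1 + (-11/1476)·1 + 89/204·1 = 1 ✓
b·c: (-144/697)·(-5/12) + (-11/1476)·3 + 89/204·1 = 1/2 ✓
b·c²: (-144/697)·25/144 + (-11/1476)·9 + 89/204·1 = 1/3 ✓
b·Ac: (-11/1476)·123/44 + 89/204·153/356 = 1/6 ✓
b·c³: (-144/697)·(-125/1728) + (-11/1476)·27 + 89/204·1 = 1/4 ✓
b·(c∘Ac): (-11/1476)·369/44 + 89/204·153/356 = 1/8 ✓
b·Ac²: (-11/1476)·(-205/176) + 89/204·731/4272 = 1/12 ✓
b·A²c: 89/204·17/178 = 1/24 ✓; 4 stages ⇒ order 4.

4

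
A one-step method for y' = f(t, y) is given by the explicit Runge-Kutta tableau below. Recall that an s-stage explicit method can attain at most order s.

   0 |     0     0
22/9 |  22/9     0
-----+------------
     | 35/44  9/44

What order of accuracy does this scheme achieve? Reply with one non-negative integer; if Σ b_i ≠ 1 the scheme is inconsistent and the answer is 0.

b = (35/44, 9/44)
c = (0, 22/9)
Σ b_i: 35/44·1 + 9/44·1 = 1 ✓
b·c: 9/44·22/9 = 1/2 ✓; 2 stages ⇒ order 2.

2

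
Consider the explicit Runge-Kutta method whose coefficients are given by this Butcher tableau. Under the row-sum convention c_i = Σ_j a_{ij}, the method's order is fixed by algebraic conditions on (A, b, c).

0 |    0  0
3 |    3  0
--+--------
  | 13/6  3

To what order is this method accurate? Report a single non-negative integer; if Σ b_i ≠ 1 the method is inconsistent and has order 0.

b = (13/6, 3)
c = (0, 3)
Σ b_i: 13/6·1 + 3·1 = 31/6 ≠ 1 ⇒ order 0.

0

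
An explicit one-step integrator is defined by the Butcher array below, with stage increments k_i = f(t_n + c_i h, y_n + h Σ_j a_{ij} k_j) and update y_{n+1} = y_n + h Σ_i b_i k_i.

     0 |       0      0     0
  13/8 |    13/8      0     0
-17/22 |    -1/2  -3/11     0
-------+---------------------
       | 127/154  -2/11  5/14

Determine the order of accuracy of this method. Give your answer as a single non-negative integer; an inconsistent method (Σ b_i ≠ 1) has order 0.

b = (127/154, -2/11, 5/14)
c = (0, 13/8, -17/22)
Ac = (0, 0, -39/88)
Σ b_i: 127/154·1 + (-2/11)·1 + 5/14·1 = 1 ✓
b·c: (-2/11)·13/8 + 5/14·(-17/22) = -4/7 ≠ 1/2 ⇒ order 1.

1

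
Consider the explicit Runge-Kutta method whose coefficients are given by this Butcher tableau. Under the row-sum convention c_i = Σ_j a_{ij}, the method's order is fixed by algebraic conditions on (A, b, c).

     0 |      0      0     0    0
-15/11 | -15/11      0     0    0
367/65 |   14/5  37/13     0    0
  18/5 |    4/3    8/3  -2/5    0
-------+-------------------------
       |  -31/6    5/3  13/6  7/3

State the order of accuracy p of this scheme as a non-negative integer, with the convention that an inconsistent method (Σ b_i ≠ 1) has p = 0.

1

b = (-31/6, 5/3, 13/6, 7/3)
c = (0, -15/11, 367/65, 18/5)
Ac = (0, 0, -555/143, -21074/3575)
Σ b_i: (-31/6)·1 + 5/3·1 + 13/6·1 + 7/3·1 = 1 ✓
b·c: 5/3·(-15/11) + 13/6·367/65 + 7/3·18/5 = 6059/330 ≠ 1/2 ⇒ order 1.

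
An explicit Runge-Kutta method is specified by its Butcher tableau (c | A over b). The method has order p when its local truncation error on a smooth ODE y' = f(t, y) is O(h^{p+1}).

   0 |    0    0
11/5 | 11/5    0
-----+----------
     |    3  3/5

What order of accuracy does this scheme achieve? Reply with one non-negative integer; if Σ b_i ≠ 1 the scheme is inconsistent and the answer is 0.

b = (3, 3/5)
c = (0, 11/5)
Σ b_i: 3·1 + 3/5·1 = 18/5 ≠ 1 ⇒ order 0.

0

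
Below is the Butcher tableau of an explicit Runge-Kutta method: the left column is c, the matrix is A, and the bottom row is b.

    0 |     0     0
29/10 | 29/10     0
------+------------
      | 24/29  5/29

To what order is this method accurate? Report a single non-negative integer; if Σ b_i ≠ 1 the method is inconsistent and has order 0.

b = (24/29, 5/29)
c = (0, 29/10)
Σ b_i: 24/29·1 + 5/29·1 = 1 ✓
b·c: 5/29·29/10 = 1/2 ✓; 2 stages ⇒ order 2.

2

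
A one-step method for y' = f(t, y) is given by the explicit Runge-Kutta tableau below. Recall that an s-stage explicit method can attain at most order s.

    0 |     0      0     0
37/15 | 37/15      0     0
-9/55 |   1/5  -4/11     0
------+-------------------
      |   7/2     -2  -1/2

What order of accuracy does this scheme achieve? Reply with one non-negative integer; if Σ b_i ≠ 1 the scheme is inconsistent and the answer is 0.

b = (7/2, -2, -1/2)
c = (0, 37/15, -9/55)
Ac = (0, 0, -148/165)
Σ b_i: 7/2·1 + (-2)·1 + (-1/2)·1 = 1 ✓
b·c: (-2)·37/15 + (-1/2)·(-9/55) = -1601/330 ≠ 1/2 ⇒ order 1.

1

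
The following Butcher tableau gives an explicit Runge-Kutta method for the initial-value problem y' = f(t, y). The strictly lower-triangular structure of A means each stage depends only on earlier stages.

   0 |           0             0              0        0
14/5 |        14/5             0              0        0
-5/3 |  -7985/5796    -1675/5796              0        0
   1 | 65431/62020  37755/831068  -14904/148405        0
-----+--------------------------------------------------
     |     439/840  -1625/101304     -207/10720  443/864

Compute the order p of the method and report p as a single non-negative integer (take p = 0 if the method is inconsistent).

4

b = (439/840, -1625/101304, -207/10720, 443/864)
c = (0, 14/5, -5/3, 1)
Ac = (0, 0, -335/414, 261/886)
Σ b_i: 439/840·1 + (-1625/101304)·1 + (-207/10720)·1 + 443/864·1 = 1 ✓
b·c: (-1625/101304)·14/5 + (-207/10720)·(-5/3) + 443/864·1 = 1/2 ✓
b·c²: (-1625/101304)·196/25 + (-207/10720)·25/9 + 443/864·1 = 1/3 ✓
b·Ac: (-207/10720)·(-335/414) + 443/864·261/886 = 1/6 ✓
b·c³: (-1625/101304)·2744/125 + (-207/10720)·(-125/27) + 443/864·1 = 1/4 ✓
b·(c∘Ac): (-207/10720)·1675/1242 + 443/864·261/886 = 1/8 ✓
b·Ac²: (-207/10720)·(-469/207) + 443/864·171/2215 = 1/12 ✓
b·A²c: 443/864·36/443 = 1/24 ✓; 4 stages ⇒ order 4.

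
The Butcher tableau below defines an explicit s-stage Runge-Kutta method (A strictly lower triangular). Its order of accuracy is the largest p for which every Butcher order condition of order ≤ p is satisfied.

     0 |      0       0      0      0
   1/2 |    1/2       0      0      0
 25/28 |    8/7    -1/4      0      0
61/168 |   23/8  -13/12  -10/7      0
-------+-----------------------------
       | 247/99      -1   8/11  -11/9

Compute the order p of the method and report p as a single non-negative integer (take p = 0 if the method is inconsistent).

b = (247/99, -1, 8/11, -11/9)
c = (0, 1/2, 25/28, 61/168)
Ac = (0, 0, -1/8, -2137/1176)
Σ b_i: 247/99·1 + (-1)·1 + 8/11·1 + (-11/9)·1 = 1 ✓
b·c: (-1)·1/2 + 8/11·25/28 + (-11/9)·61/168 = -4897/16632 ≠ 1/2 ⇒ order 1.

1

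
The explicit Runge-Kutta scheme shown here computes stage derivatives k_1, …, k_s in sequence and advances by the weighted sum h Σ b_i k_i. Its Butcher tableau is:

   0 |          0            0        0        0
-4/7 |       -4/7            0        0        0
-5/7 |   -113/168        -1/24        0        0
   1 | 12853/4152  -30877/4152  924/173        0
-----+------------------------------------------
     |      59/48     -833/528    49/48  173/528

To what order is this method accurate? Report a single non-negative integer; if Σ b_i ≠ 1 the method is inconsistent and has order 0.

4

b = (59/48, -833/528, 49/48, 173/528)
c = (0, -4/7, -5/7, 1)
Ac = (0, 0, 1/42, 451/1038)
Σ b_i: 59/48·1 + (-833/528)·1 + 49/48·1 + 173/528·1 = 1 ✓
b·c: (-833/528)·(-4/7) + 49/48·(-5/7) + 173/528·1 = 1/2 ✓
b·c²: (-833/528)·16/49 + 49/48·25/49 + 173/528·1 = 1/3 ✓
b·Ac: 49/48·1/42 + 173/528·451/1038 = 1/6 ✓
b·c³: (-833/528)·(-64/343) + 49/48·(-125/343) + 173/528·1 = 1/4 ✓
b·(c∘Ac): 49/48·(-5/294) + 173/528·451/1038 = 1/8 ✓
b·Ac²: 49/48·(-2/147) + 173/528·154/519 = 1/12 ✓
b·A²c: 173/528·22/173 = 1/24 ✓; 4 stages ⇒ order 4.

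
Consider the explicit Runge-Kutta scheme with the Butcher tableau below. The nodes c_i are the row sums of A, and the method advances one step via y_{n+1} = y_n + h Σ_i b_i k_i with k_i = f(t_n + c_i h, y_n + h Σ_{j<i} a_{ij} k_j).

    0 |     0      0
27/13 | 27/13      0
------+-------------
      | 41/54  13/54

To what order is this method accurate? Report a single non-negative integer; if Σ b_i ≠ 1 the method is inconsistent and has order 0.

b = (41/54, 13/54)
c = (0, 27/13)
Σ b_i: 41/54·1 + 13/54·1 = 1 ✓
b·c: 13/54·27/13 = 1/2 ✓; 2 stages ⇒ order 2.

2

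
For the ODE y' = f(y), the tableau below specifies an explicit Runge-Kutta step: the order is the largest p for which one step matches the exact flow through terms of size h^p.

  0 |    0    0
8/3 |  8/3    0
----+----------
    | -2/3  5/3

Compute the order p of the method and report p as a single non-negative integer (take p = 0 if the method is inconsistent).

b = (-2/3, 5/3)
c = (0, 8/3)
Σ b_i: (-2/3)·1 + 5/3·1 = 1 ✓
b·c: 5/3·8/3 = 40/9 ≠ 1/2 ⇒ order 1.

1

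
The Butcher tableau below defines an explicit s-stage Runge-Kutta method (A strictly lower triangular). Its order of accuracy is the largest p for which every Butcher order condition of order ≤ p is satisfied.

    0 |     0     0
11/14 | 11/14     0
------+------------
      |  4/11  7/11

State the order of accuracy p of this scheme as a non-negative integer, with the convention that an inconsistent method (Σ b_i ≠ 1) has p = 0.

b = (4/11, 7/11)
c = (0, 11/14)
Σ b_i: 4/11·1 + 7/11·1 = 1 ✓
b·c: 7/11·11/14 = 1/2 ✓; 2 stages ⇒ order 2.

2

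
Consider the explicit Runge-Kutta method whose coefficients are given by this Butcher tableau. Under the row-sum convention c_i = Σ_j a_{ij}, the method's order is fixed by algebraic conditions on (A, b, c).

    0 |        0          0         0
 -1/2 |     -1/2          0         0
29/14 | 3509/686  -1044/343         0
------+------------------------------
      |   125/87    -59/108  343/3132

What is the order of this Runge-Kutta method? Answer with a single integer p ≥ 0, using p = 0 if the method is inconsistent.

b = (125/87, -59/108, 343/3132)
c = (0, -1/2, 29/14)
Ac = (0, 0, 522/343)
Σ b_i: 125/87·1 + (-59/108)·1 + 343/3132·1 = 1 ✓
b·c: (-59/108)·(-1/2) + 343/3132·29/14 = 1/2 ✓
b·c²: (-59/108)·1/4 + 343/3132·841/196 = 1/3 ✓
b·Ac: 343/3132·522/343 = 1/6 ✓; 3 stages ⇒ order 3.

3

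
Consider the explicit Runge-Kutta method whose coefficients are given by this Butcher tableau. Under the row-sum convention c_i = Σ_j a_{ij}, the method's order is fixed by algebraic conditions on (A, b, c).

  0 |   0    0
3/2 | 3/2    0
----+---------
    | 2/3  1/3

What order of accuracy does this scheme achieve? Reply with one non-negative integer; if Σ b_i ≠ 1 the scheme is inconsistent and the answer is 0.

2

b = (2/3, 1/3)
c = (0, 3/2)
Σ b_i: 2/3·1 + 1/3·1 = 1 ✓
b·c: 1/3·3/2 = 1/2 ✓; 2 stages ⇒ order 2.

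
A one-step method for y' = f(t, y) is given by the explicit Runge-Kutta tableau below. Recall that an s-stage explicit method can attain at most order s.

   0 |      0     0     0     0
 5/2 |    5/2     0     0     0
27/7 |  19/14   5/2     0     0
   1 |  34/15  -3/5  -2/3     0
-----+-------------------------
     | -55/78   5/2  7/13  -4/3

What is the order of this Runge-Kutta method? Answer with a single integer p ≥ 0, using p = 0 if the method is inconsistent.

b = (-55/78, 5/2, 7/13, -4/3)
c = (0, 5/2, 27/7, 1)
Ac = (0, 0, 25/4, -57/14)
Σ b_i: (-55/78)·1 + 5/2·1 + 7/13·1 + (-4/3)·1 = 1 ✓
b·c: 5/2·5/2 + 7/13·27/7 + (-4/3)·1 = 1091/156 ≠ 1/2 ⇒ order 1.

1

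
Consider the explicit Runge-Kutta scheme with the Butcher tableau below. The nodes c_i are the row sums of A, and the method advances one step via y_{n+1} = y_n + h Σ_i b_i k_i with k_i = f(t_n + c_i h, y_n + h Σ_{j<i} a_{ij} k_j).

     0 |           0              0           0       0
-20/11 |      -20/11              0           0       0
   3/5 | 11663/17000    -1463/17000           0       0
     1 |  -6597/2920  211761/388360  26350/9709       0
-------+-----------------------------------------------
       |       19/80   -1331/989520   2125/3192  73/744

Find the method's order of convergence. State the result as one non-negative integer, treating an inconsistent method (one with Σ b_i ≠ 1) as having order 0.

4

b = (19/80, -1331/989520, 2125/3192, 73/744)
c = (0, -20/11, 3/5, 1)
Ac = (0, 0, 133/850, 93/146)
Σ b_i: 19/80·1 + (-1331/989520)·1 + 2125/3192·1 + 73/744·1 = 1 ✓
b·c: (-1331/989520)·(-20/11) + 2125/3192·3/5 + 73/744·1 = 1/2 ✓
b·c²: (-1331/989520)·400/121 + 2125/3192·9/25 + 73/744·1 = 1/3 ✓
b·Ac: 2125/3192·133/850 + 73/744·93/146 = 1/6 ✓
b·c³: (-1331/989520)·(-8000/1331) + 2125/3192·27/125 + 73/744·1 = 1/4 ✓
b·(c∘Ac): 2125/3192·399/4250 + 73/744·93/146 = 1/8 ✓
b·Ac²: 2125/3192·(-266/935) + 73/744·2232/803 = 1/12 ✓
b·A²c: 73/744·31/73 = 1/24 ✓; 4 stages ⇒ order 4.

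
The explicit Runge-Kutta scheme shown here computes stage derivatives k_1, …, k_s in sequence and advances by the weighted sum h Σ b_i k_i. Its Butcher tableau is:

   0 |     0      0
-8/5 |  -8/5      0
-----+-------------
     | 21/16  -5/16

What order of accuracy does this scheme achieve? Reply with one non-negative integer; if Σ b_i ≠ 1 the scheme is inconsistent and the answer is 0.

b = (21/16, -5/16)
c = (0, -8/5)
Σ b_i: 21/16·1 + (-5/16)·1 = 1 ✓
b·c: (-5/16)·(-8/5) = 1/2 ✓; 2 stages ⇒ order 2.

2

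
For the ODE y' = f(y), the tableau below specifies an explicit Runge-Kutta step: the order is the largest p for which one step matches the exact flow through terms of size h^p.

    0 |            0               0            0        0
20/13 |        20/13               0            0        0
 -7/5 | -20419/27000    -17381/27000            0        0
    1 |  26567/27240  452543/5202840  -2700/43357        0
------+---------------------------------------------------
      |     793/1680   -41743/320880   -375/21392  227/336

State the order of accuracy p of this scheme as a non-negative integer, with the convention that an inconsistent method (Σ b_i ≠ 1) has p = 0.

4

b = (793/1680, -41743/320880, -375/21392, 227/336)
c = (0, 20/13, -7/5, 1)
Ac = (0, 0, -1337/1350, 301/1362)
Σ b_i: 793/1680·1 + (-41743/320880)·1 + (-375/21392)·1 + 227/336·1 = 1 ✓
b·c: (-41743/320880)·20/13 + (-375/21392)·(-7/5) + 227/336·1 = 1/2 ✓
b·c²: (-41743/320880)·400/169 + (-375/21392)·49/25 + 227/336·1 = 1/3 ✓
b·Ac: (-375/21392)·(-1337/1350) + 227/336·301/1362 = 1/6 ✓
b·c³: (-41743/320880)·8000/2197 + (-375/21392)·(-343/125) + 227/336·1 = 1/4 ✓
b·(c∘Ac): (-375/21392)·9359/6750 + 227/336·301/1362 = 1/8 ✓
b·Ac²: (-375/21392)·(-2674/1755) + 227/336·742/8853 = 1/12 ✓
b·A²c: 227/336·14/227 = 1/24 ✓; 4 stages ⇒ order 4.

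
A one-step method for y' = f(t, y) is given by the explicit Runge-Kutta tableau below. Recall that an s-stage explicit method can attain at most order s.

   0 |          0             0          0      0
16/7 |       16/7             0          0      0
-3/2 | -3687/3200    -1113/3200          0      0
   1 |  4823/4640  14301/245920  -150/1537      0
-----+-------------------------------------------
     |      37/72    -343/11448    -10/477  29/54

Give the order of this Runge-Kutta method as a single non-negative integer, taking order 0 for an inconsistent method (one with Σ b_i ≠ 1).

4

b = (37/72, -343/11448, -10/477, 29/54)
c = (0, 16/7, -3/2, 1)
Ac = (0, 0, -159/200, 81/290)
Σ b_i: 37/72·1 + (-343/11448)·1 + (-10/477)·1 + 29/54·1 = 1 ✓
b·c: (-343/11448)·16/7 + (-10/477)·(-3/2) + 29/54·1 = 1/2 ✓
b·c²: (-343/11448)·256/49 + (-10/477)·9/4 + 29/54·1 = 1/3 ✓
b·Ac: (-10/477)·(-159/200) + 29/54·81/290 = 1/6 ✓
b·c³: (-343/11448)·4096/343 + (-10/477)·(-27/8) + 29/54·1 = 1/4 ✓
b·(c∘Ac): (-10/477)·477/400 + 29/54·81/290 = 1/8 ✓
b·Ac²: (-10/477)·(-318/175) + 29/54·171/2030 = 1/12 ✓
b·A²c: 29/54·9/116 = 1/24 ✓; 4 stages ⇒ order 4.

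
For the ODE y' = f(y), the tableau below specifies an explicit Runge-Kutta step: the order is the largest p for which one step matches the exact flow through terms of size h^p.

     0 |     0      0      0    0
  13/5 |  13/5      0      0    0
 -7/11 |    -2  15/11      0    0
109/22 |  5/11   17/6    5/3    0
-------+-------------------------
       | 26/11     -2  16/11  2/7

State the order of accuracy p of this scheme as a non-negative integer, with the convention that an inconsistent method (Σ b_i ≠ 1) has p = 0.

0

b = (26/11, -2, 16/11, 2/7)
c = (0, 13/5, -7/11, 109/22)
Ac = (0, 0, 39/11, 2081/330)
Σ b_i: 26/11·1 + (-2)·1 + 16/11·1 + 2/7·1 = 162/77 ≠ 1 ⇒ order 0.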